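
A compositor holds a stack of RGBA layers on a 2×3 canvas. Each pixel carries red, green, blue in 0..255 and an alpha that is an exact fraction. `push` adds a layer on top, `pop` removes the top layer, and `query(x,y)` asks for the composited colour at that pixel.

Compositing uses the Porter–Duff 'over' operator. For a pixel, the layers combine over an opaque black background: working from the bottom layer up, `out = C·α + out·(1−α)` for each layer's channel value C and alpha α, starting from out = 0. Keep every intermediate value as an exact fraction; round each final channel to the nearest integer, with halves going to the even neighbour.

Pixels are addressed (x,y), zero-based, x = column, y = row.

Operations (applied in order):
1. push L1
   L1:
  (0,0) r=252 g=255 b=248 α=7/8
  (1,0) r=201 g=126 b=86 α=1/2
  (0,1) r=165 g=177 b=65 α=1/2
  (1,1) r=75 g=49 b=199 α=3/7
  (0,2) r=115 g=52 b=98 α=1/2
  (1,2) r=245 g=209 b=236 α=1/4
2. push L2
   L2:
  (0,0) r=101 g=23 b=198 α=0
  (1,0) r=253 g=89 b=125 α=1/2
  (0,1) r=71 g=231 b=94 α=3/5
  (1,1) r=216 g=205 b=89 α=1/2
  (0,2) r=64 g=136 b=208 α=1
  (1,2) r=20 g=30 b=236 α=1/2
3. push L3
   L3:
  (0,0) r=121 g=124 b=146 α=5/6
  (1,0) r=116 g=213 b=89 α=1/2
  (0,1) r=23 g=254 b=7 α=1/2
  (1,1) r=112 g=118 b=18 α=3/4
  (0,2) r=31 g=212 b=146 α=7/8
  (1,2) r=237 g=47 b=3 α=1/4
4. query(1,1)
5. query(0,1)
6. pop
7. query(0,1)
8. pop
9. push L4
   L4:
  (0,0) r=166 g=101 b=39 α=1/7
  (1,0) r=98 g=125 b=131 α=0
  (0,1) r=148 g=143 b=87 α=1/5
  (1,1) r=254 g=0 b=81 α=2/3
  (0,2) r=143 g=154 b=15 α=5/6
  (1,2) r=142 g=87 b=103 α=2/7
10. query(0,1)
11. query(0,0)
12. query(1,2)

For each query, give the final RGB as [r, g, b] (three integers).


query (1,1) [L1,L2,L3] — begin 0,0,0
after L1 α=3/7: [225/7, 21, 597/7]
after L2 α=1/2: [1737/14, 113, 610/7]
after L3 α=3/4: [6441/56, 467/4, 247/7]
rounded: [115, 117, 35]

at x=0,y=1 over L1,L2,L3:
L1 α=1/2: [165/2, 177/2, 65/2]
L2 α=3/5: [378/5, 174, 347/5]
L3 α=1/2: [493/10, 214, 191/5]
rounded: [49, 214, 38]

(0,1) stack=L1,L2; from [0,0,0]:
+L1 (α=1/2) → [165/2, 177/2, 65/2]
+L2 (α=3/5) → [378/5, 174, 347/5]
= [76, 174, 69]

at x=0,y=1 over L1,L4:
after L1 α=1/2: [165/2, 177/2, 65/2]
after L4 α=1/5: [478/5, 497/5, 217/5]
→ [96, 99, 43]

query (0,0) [L1,L4] — begin 0,0,0
L1 α=7/8: [441/2, 1785/8, 217]
L4 α=1/7: [1489/7, 5759/28, 1341/7]
rounded: [213, 206, 192]

query (1,2) [L1,L4] — begin 0,0,0
+L1 (α=1/4) → [245/4, 209/4, 59]
+L4 (α=2/7) → [2361/28, 1741/28, 501/7]
rounded: [84, 62, 72]


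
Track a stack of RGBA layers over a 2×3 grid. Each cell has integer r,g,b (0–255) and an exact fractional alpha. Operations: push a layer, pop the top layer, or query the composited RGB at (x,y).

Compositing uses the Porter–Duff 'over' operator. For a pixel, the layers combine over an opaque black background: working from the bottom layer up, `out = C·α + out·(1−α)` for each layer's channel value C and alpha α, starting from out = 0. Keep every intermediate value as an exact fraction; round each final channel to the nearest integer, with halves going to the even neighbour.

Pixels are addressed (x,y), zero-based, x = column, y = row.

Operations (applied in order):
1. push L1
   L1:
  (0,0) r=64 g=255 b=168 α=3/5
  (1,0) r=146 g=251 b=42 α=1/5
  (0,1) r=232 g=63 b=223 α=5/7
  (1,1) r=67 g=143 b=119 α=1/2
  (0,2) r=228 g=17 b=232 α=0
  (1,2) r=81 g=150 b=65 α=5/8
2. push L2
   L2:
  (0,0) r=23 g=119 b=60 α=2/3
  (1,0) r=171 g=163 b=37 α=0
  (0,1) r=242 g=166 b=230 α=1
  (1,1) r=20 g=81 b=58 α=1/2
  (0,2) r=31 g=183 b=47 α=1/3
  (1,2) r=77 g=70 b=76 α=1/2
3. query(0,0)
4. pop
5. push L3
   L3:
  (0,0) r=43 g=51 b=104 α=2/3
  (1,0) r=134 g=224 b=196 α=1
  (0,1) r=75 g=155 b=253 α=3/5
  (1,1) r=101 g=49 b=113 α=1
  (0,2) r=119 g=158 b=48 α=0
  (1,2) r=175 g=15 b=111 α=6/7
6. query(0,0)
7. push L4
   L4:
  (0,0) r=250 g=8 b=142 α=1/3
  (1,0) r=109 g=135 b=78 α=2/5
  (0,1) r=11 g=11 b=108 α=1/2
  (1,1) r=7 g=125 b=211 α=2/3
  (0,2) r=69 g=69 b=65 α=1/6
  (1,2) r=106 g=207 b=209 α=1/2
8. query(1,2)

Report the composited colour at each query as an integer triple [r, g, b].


at x=0,y=0 over L1,L2:
after L1 α=3/5: [192/5, 153, 504/5]
after L2 α=2/3: [422/15, 391/3, 368/5]
→ [28, 130, 74]

query (0,0) [L1,L3] — begin 0,0,0
after L1 α=3/5: [192/5, 153, 504/5]
after L3 α=2/3: [622/15, 85, 1544/15]
= [41, 85, 103]

at x=1,y=2 over L1,L3,L4:
L1 α=5/8: [405/8, 375/4, 325/8]
L3 α=6/7: [8805/56, 105/4, 5653/56]
L4 α=1/2: [14741/112, 933/8, 17357/112]
rounded: [132, 117, 155]


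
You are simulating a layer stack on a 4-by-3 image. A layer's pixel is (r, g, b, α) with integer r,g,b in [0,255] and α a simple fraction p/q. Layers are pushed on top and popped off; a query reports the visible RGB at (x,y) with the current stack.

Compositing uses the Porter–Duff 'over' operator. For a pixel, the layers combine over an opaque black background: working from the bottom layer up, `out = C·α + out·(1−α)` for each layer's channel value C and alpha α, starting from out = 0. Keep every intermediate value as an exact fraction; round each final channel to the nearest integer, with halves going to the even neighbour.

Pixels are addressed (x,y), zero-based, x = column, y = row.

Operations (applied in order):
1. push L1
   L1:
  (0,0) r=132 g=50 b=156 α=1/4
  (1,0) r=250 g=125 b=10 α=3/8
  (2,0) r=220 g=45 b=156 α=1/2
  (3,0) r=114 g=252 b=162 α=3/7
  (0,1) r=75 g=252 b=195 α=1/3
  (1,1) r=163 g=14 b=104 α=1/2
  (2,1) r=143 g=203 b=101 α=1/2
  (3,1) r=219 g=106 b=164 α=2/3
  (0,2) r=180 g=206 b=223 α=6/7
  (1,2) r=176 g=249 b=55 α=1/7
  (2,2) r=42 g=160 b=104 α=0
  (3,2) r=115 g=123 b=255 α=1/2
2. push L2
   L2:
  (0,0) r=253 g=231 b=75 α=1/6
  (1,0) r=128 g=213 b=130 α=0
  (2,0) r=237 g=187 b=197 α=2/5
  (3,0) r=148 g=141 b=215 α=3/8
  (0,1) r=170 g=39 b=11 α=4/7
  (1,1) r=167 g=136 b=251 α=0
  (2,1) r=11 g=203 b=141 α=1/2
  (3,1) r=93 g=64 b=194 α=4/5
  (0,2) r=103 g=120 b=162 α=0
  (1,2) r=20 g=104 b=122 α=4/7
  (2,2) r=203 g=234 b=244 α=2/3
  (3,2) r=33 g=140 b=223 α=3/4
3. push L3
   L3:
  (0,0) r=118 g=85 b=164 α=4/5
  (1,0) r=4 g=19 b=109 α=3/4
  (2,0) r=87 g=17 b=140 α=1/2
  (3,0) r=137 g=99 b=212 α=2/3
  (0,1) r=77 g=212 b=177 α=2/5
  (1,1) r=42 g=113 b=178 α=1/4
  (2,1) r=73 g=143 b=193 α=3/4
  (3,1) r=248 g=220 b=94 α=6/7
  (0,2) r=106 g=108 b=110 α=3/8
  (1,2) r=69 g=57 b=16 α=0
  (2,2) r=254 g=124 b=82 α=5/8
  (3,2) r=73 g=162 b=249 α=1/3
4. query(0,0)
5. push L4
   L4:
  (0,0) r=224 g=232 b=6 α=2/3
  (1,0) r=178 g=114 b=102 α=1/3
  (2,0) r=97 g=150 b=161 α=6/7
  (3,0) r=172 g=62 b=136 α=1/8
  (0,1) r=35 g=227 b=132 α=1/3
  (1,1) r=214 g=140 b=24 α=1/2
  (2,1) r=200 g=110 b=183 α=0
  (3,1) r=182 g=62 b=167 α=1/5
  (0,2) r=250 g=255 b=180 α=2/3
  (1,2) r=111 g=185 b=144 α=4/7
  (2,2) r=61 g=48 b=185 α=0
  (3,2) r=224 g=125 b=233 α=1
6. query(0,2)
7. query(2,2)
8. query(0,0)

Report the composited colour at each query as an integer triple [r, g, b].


(0,0) stack=L1,L2,L3; from [0,0,0]:
+L1 (α=1/4) → [33, 25/2, 39]
+L2 (α=1/6) → [209/3, 587/12, 45]
+L3 (α=4/5) → [325/3, 4667/60, 701/5]
→ [108, 78, 140]

(0,2) stack=L1,L2,L3,L4; from [0,0,0]:
after L1 α=6/7: [1080/7, 1236/7, 1338/7]
after L2 α=0: [1080/7, 1236/7, 1338/7]
after L3 α=3/8: [3813/28, 1056/7, 1125/7]
after L4 α=2/3: [17813/84, 1542/7, 1215/7]
= [212, 220, 174]

at x=2,y=2 over L1,L2,L3,L4:
+L1 (α=0) → [0, 0, 0]
+L2 (α=2/3) → [406/3, 156, 488/3]
+L3 (α=5/8) → [419/2, 136, 449/4]
+L4 (α=0) → [419/2, 136, 449/4]
→ [210, 136, 112]

(0,0) stack=L1,L2,L3,L4; from [0,0,0]:
L1 α=1/4: [33, 25/2, 39]
L2 α=1/6: [209/3, 587/12, 45]
L3 α=4/5: [325/3, 4667/60, 701/5]
L4 α=2/3: [1669/9, 32507/180, 761/15]
→ [185, 181, 51]


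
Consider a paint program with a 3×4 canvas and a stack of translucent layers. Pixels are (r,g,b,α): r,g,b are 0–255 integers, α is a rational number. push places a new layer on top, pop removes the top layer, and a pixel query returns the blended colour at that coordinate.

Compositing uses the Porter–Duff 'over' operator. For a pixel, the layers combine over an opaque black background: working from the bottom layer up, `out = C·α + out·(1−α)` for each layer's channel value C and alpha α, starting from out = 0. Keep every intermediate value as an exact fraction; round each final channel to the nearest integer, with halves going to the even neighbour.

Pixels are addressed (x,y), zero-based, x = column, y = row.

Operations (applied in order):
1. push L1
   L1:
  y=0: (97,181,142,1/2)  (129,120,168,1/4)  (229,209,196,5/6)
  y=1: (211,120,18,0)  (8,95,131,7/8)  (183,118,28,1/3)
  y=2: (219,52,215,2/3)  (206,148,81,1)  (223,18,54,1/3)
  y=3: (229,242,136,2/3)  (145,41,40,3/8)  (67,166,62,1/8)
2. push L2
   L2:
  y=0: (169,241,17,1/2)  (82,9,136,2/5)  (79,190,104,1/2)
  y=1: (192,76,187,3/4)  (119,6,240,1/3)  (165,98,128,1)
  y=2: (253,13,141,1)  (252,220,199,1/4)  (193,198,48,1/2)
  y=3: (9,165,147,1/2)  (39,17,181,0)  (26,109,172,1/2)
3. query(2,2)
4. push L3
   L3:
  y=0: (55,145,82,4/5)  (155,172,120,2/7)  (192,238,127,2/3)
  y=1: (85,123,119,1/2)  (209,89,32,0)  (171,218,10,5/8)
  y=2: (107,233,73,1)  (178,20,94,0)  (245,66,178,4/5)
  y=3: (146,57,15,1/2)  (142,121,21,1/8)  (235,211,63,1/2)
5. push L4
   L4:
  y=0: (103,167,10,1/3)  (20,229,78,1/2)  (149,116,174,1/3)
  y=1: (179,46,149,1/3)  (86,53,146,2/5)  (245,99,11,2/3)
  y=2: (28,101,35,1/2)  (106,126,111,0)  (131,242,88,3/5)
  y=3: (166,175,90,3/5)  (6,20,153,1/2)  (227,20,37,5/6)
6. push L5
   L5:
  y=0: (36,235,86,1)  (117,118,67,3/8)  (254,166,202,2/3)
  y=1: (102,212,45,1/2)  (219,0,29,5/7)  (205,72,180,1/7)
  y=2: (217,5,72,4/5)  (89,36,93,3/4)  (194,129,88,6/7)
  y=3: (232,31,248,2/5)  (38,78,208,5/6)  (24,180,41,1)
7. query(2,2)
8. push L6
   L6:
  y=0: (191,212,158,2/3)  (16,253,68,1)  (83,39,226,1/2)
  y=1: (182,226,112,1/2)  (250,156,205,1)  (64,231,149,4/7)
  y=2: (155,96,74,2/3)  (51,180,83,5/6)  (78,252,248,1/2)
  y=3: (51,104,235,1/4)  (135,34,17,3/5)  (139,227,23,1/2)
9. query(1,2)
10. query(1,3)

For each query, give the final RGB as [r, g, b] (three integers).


at x=2,y=2 over L1,L2:
L1 α=1/3: [223/3, 6, 18]
L2 α=1/2: [401/3, 102, 33]
rounded: [134, 102, 33]

query (2,2) [L1,L2,L3,L4,L5] — begin 0,0,0
+L1 (α=1/3) → [223/3, 6, 18]
+L2 (α=1/2) → [401/3, 102, 33]
+L3 (α=4/5) → [3341/15, 366/5, 149]
+L4 (α=3/5) → [12577/75, 4362/25, 562/5]
+L5 (α=6/7) → [99877/525, 23712/175, 3202/35]
rounded: [190, 135, 91]

(1,2) stack=L1,L2,L3,L4,L5,L6; from [0,0,0]:
after L1 α=1: [206, 148, 81]
after L2 α=1/4: [435/2, 166, 221/2]
after L3 α=0: [435/2, 166, 221/2]
after L4 α=0: [435/2, 166, 221/2]
after L5 α=3/4: [969/8, 137/2, 779/8]
after L6 α=5/6: [1003/16, 1937/12, 4099/48]
= [63, 161, 85]

at x=1,y=3 over L1,L2,L3,L4,L5,L6:
after L1 α=3/8: [435/8, 123/8, 15]
after L2 α=0: [435/8, 123/8, 15]
after L3 α=1/8: [4181/64, 1829/64, 63/4]
after L4 α=1/2: [4565/128, 3109/128, 675/8]
after L5 α=5/6: [28885/768, 53029/768, 8995/48]
after L6 α=3/5: [36881/384, 92197/1920, 10219/120]
= [96, 48, 85]


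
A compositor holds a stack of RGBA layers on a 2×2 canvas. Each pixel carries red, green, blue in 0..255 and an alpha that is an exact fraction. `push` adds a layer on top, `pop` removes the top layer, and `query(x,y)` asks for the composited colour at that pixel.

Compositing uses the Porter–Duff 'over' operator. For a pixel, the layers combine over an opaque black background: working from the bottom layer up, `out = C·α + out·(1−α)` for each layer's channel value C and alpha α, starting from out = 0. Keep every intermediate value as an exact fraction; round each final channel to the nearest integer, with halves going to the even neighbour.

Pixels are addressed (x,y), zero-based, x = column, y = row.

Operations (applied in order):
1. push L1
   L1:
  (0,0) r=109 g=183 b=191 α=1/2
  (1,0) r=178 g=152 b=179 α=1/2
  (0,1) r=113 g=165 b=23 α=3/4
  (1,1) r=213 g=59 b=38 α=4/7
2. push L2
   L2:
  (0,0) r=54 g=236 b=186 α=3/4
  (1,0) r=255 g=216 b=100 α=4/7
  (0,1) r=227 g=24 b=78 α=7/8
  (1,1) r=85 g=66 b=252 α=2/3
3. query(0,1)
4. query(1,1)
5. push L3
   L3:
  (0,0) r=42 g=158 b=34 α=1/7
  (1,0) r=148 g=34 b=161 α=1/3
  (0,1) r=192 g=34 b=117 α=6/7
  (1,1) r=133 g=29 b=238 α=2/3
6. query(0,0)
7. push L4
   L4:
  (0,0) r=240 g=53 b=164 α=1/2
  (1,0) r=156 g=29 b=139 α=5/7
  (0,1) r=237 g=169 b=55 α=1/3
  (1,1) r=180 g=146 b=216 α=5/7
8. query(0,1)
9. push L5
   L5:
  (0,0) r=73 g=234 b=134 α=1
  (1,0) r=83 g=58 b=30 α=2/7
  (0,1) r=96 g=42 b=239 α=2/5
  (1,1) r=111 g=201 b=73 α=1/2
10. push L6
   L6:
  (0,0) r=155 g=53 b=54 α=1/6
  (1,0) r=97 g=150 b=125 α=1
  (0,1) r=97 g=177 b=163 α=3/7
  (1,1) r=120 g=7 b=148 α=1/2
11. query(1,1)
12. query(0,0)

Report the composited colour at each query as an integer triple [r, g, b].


at x=0,y=1 over L1,L2:
after L1 α=3/4: [339/4, 495/4, 69/4]
after L2 α=7/8: [6695/32, 1167/32, 2253/32]
= [209, 36, 70]

query (1,1) [L1,L2] — begin 0,0,0
after L1 α=4/7: [852/7, 236/7, 152/7]
after L2 α=2/3: [2042/21, 1160/21, 3680/21]
→ [97, 55, 175]

query (0,0) [L1,L2,L3] — begin 0,0,0
L1 α=1/2: [109/2, 183/2, 191/2]
L2 α=3/4: [433/8, 1599/8, 1307/8]
L3 α=1/7: [1467/28, 5429/28, 4057/28]
→ [52, 194, 145]

query (0,1) [L1,L2,L3,L4] — begin 0,0,0
L1 α=3/4: [339/4, 495/4, 69/4]
L2 α=7/8: [6695/32, 1167/32, 2253/32]
L3 α=6/7: [43559/224, 7695/224, 3531/32]
L4 α=1/3: [70103/336, 26623/336, 4411/48]
= [209, 79, 92]

(1,1) stack=L1,L2,L3,L4,L5,L6; from [0,0,0]:
after L1 α=4/7: [852/7, 236/7, 152/7]
after L2 α=2/3: [2042/21, 1160/21, 3680/21]
after L3 α=2/3: [7628/63, 2378/63, 13676/63]
after L4 α=5/7: [71956/441, 50746/441, 95392/441]
after L5 α=1/2: [120907/882, 139387/882, 127585/882]
after L6 α=1/2: [226747/1764, 145561/1764, 258121/1764]
rounded: [129, 83, 146]

(0,0) stack=L1,L2,L3,L4,L5,L6; from [0,0,0]:
+L1 (α=1/2) → [109/2, 183/2, 191/2]
+L2 (α=3/4) → [433/8, 1599/8, 1307/8]
+L3 (α=1/7) → [1467/28, 5429/28, 4057/28]
+L4 (α=1/2) → [8187/56, 6913/56, 8649/56]
+L5 (α=1) → [73, 234, 134]
+L6 (α=1/6) → [260/3, 1223/6, 362/3]
rounded: [87, 204, 121]


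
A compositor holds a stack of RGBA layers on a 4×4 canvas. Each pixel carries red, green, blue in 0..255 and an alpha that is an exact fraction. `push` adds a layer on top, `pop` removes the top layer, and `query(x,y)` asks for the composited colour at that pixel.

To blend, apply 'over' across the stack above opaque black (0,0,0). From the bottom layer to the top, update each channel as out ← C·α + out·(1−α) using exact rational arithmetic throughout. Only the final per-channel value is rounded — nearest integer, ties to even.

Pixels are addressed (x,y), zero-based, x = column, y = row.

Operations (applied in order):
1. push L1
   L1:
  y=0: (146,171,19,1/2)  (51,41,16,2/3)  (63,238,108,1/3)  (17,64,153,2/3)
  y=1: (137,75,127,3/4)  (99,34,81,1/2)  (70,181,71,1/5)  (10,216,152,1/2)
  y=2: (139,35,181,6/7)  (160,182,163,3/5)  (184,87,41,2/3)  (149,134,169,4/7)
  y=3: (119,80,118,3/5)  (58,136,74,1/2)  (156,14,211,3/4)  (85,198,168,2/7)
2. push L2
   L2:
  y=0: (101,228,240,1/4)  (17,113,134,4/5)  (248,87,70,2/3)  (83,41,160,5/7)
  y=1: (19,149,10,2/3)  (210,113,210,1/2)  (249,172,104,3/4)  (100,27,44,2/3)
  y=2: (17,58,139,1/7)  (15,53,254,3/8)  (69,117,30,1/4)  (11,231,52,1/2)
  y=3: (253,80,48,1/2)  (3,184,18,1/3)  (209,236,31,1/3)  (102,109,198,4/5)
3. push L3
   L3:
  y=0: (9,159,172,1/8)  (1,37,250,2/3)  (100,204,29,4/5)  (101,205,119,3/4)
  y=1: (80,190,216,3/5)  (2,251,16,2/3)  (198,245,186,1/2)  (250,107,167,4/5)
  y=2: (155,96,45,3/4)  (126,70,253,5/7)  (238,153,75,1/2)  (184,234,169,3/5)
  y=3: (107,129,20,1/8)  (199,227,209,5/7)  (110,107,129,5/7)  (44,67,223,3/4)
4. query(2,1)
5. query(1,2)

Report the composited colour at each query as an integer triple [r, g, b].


(2,1) stack=L1,L2,L3; from [0,0,0]:
L1 α=1/5: [14, 181/5, 71/5]
L2 α=3/4: [761/4, 2761/20, 1631/20]
L3 α=1/2: [1553/8, 7661/40, 5351/40]
= [194, 192, 134]

(1,2) stack=L1,L2,L3; from [0,0,0]:
L1 α=3/5: [96, 546/5, 489/5]
L2 α=3/8: [525/8, 705/8, 1251/8]
L3 α=5/7: [435/4, 2105/28, 6311/28]
= [109, 75, 225]


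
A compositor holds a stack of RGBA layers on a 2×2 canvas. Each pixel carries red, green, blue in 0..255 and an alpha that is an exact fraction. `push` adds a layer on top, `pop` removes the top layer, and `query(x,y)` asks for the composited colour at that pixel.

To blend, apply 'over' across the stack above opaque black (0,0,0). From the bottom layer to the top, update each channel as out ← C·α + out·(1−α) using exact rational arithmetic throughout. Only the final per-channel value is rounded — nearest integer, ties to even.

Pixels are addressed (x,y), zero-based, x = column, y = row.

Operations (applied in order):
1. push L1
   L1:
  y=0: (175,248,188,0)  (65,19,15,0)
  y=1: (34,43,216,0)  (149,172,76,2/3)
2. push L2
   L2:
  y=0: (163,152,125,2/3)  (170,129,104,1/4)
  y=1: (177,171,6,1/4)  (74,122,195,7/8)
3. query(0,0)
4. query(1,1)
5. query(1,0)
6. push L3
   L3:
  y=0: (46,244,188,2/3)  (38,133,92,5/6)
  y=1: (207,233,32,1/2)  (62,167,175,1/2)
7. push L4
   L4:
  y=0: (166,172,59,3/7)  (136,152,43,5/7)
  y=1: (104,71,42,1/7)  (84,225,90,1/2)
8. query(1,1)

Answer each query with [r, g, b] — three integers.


query (0,0) [L1,L2] — begin 0,0,0
after L1 α=0: [0, 0, 0]
after L2 α=2/3: [326/3, 304/3, 250/3]
= [109, 101, 83]

query (1,1) [L1,L2] — begin 0,0,0
+L1 (α=2/3) → [298/3, 344/3, 152/3]
+L2 (α=7/8) → [463/6, 1453/12, 4247/24]
→ [77, 121, 177]

at x=1,y=0 over L1,L2:
after L1 α=0: [0, 0, 0]
after L2 α=1/4: [85/2, 129/4, 26]
→ [42, 32, 26]

(1,1) stack=L1,L2,L3,L4; from [0,0,0]:
L1 α=2/3: [298/3, 344/3, 152/3]
L2 α=7/8: [463/6, 1453/12, 4247/24]
L3 α=1/2: [835/12, 3457/24, 8447/48]
L4 α=1/2: [1843/24, 8857/48, 12767/96]
rounded: [77, 185, 133]


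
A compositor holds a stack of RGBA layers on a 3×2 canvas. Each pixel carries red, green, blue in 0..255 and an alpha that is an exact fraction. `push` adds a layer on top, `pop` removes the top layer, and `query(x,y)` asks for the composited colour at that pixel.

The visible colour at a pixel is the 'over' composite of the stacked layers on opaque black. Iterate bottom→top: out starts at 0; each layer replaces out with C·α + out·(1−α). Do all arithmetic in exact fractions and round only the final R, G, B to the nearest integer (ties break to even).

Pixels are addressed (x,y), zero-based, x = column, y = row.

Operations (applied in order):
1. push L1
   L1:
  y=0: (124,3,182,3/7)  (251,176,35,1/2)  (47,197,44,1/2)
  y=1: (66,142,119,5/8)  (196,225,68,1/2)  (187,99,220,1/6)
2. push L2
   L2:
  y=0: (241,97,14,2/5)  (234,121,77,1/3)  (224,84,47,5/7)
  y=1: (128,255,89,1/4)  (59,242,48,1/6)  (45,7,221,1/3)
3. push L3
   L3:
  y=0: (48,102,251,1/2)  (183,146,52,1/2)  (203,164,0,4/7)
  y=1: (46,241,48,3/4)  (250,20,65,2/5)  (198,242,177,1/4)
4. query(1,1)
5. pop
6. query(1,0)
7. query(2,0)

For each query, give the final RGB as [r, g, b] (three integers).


query (1,1) [L1,L2,L3] — begin 0,0,0
+L1 (α=1/2) → [98, 225/2, 34]
+L2 (α=1/6) → [183/2, 1609/12, 109/3]
+L3 (α=2/5) → [1549/10, 1769/20, 239/5]
= [155, 88, 48]

query (1,0) [L1,L2] — begin 0,0,0
+L1 (α=1/2) → [251/2, 88, 35/2]
+L2 (α=1/3) → [485/3, 99, 112/3]
= [162, 99, 37]

(2,0) stack=L1,L2; from [0,0,0]:
after L1 α=1/2: [47/2, 197/2, 22]
after L2 α=5/7: [1167/7, 617/7, 279/7]
= [167, 88, 40]


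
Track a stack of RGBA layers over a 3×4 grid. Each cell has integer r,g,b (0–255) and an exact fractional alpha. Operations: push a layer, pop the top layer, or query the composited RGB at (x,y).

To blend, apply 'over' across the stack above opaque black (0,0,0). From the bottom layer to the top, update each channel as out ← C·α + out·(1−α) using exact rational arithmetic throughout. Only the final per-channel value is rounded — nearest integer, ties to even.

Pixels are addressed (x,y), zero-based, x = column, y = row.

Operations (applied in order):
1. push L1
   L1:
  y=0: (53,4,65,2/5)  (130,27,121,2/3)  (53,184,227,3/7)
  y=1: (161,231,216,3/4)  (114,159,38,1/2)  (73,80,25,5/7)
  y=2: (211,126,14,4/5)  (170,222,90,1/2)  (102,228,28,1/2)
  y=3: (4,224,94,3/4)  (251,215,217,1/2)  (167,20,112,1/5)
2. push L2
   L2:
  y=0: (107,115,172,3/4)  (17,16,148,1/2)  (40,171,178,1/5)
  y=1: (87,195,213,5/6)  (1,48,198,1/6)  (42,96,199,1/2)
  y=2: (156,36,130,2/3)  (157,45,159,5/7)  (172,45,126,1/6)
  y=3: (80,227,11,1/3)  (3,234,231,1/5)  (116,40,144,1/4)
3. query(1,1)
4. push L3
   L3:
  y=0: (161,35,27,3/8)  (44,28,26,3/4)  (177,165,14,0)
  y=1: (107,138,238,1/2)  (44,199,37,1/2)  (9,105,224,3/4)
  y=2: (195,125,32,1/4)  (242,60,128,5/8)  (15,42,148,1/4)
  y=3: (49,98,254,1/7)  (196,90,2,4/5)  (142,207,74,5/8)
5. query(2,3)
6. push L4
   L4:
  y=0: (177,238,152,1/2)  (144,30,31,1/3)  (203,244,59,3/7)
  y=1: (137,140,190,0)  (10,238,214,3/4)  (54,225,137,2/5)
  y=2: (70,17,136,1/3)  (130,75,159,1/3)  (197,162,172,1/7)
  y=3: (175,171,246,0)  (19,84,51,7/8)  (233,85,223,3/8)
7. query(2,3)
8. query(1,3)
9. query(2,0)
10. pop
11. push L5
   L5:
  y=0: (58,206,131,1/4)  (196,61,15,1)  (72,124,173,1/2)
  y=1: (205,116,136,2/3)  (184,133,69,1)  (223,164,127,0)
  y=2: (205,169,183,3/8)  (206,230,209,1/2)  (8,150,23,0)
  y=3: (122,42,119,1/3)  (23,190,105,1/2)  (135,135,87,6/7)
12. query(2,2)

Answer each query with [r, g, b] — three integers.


query (1,1) [L1,L2] — begin 0,0,0
L1 α=1/2: [57, 159/2, 19]
L2 α=1/6: [143/3, 297/4, 293/6]
rounded: [48, 74, 49]

at x=2,y=3 over L1,L2,L3:
+L1 (α=1/5) → [167/5, 4, 112/5]
+L2 (α=1/4) → [1081/20, 13, 264/5]
+L3 (α=5/8) → [17443/160, 537/4, 1321/20]
→ [109, 134, 66]

at x=2,y=3 over L1,L2,L3,L4:
+L1 (α=1/5) → [167/5, 4, 112/5]
+L2 (α=1/4) → [1081/20, 13, 264/5]
+L3 (α=5/8) → [17443/160, 537/4, 1321/20]
+L4 (α=3/8) → [39811/256, 3705/32, 3997/32]
= [156, 116, 125]

at x=1,y=3 over L1,L2,L3,L4:
L1 α=1/2: [251/2, 215/2, 217/2]
L2 α=1/5: [101, 664/5, 133]
L3 α=4/5: [177, 2464/25, 141/5]
L4 α=7/8: [155/4, 4291/50, 963/20]
= [39, 86, 48]

(2,0) stack=L1,L2,L3,L4; from [0,0,0]:
+L1 (α=3/7) → [159/7, 552/7, 681/7]
+L2 (α=1/5) → [916/35, 681/7, 794/7]
+L3 (α=0) → [916/35, 681/7, 794/7]
+L4 (α=3/7) → [24979/245, 7848/49, 4415/49]
= [102, 160, 90]

(2,2) stack=L1,L2,L3,L5; from [0,0,0]:
after L1 α=1/2: [51, 114, 14]
after L2 α=1/6: [427/6, 205/2, 98/3]
after L3 α=1/4: [457/8, 699/8, 123/2]
after L5 α=0: [457/8, 699/8, 123/2]
= [57, 87, 62]


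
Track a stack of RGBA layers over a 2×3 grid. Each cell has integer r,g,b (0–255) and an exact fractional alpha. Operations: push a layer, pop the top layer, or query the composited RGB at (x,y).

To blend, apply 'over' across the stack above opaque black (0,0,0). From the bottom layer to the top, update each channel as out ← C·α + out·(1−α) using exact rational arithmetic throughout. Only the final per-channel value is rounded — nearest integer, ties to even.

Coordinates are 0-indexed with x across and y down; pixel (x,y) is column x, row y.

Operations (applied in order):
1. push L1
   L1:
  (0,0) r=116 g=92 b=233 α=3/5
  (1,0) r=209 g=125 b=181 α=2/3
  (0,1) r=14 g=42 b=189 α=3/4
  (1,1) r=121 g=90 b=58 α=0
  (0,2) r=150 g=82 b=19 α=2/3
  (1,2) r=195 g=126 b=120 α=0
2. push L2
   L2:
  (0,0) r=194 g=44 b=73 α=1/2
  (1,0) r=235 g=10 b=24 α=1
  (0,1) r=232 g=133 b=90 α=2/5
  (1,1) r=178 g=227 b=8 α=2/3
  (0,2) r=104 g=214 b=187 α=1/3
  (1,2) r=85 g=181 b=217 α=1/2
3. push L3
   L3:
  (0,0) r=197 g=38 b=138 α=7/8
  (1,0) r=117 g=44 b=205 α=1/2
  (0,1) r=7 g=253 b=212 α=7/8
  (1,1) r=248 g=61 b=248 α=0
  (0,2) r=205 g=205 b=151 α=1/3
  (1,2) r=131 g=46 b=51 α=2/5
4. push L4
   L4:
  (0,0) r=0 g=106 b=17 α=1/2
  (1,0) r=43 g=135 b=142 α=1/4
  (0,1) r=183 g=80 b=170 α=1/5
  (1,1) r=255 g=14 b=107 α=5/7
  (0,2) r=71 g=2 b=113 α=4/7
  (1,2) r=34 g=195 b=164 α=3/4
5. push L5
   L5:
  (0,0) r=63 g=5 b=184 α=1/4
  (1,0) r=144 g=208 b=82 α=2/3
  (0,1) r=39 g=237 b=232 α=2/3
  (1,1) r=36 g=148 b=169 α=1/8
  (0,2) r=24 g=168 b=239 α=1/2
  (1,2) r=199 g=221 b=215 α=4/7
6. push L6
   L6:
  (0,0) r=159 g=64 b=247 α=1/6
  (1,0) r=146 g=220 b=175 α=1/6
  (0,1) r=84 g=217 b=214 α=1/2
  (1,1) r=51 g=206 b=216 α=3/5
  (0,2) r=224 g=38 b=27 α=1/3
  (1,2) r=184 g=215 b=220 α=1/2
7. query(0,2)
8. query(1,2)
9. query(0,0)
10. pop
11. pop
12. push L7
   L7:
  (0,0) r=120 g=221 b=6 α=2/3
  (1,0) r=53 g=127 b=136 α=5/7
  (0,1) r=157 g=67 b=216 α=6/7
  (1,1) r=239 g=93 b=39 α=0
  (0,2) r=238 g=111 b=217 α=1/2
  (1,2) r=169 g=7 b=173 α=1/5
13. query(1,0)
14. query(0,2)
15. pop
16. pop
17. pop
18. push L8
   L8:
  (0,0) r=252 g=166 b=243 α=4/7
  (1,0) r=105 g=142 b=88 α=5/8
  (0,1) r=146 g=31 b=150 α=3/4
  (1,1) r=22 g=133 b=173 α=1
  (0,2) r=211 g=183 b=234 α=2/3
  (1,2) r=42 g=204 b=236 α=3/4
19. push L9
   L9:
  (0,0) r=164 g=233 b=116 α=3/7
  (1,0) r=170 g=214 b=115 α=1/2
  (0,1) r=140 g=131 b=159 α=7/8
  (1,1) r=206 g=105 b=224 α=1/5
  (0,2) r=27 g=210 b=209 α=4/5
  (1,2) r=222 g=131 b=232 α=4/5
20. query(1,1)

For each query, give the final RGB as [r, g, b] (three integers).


at x=0,y=2 over L1,L2,L3,L4,L5,L6:
after L1 α=2/3: [100, 164/3, 38/3]
after L2 α=1/3: [304/3, 970/9, 637/9]
after L3 α=1/3: [1223/9, 3785/27, 2633/27]
after L4 α=4/7: [2075/21, 551/9, 6701/63]
after L5 α=1/2: [2579/42, 2063/18, 10879/63]
after L6 α=1/3: [7283/63, 2405/27, 23459/189]
= [116, 89, 124]

at x=1,y=2 over L1,L2,L3,L4,L5,L6:
L1 α=0: [0, 0, 0]
L2 α=1/2: [85/2, 181/2, 217/2]
L3 α=2/5: [779/10, 727/10, 171/2]
L4 α=3/4: [1799/40, 6577/40, 1155/8]
L5 α=4/7: [37237/280, 55091/280, 10345/56]
L6 α=1/2: [88757/560, 115291/560, 22665/112]
= [158, 206, 202]

query (0,0) [L1,L2,L3,L4,L5,L6] — begin 0,0,0
+L1 (α=3/5) → [348/5, 276/5, 699/5]
+L2 (α=1/2) → [659/5, 248/5, 532/5]
+L3 (α=7/8) → [3777/20, 789/20, 2681/20]
+L4 (α=1/2) → [3777/40, 2909/40, 3021/40]
+L5 (α=1/4) → [13851/160, 8927/160, 16423/160]
+L6 (α=1/6) → [6313/64, 10975/192, 8109/64]
= [99, 57, 127]

at x=1,y=0 over L1,L2,L3,L4,L7:
L1 α=2/3: [418/3, 250/3, 362/3]
L2 α=1: [235, 10, 24]
L3 α=1/2: [176, 27, 229/2]
L4 α=1/4: [571/4, 54, 971/8]
L7 α=5/7: [1101/14, 743/7, 3691/28]
→ [79, 106, 132]

query (0,2) [L1,L2,L3,L4,L7] — begin 0,0,0
L1 α=2/3: [100, 164/3, 38/3]
L2 α=1/3: [304/3, 970/9, 637/9]
L3 α=1/3: [1223/9, 3785/27, 2633/27]
L4 α=4/7: [2075/21, 551/9, 6701/63]
L7 α=1/2: [7073/42, 775/9, 10186/63]
= [168, 86, 162]

(1,1) stack=L1,L2,L8,L9; from [0,0,0]:
+L1 (α=0) → [0, 0, 0]
+L2 (α=2/3) → [356/3, 454/3, 16/3]
+L8 (α=1) → [22, 133, 173]
+L9 (α=1/5) → [294/5, 637/5, 916/5]
→ [59, 127, 183]


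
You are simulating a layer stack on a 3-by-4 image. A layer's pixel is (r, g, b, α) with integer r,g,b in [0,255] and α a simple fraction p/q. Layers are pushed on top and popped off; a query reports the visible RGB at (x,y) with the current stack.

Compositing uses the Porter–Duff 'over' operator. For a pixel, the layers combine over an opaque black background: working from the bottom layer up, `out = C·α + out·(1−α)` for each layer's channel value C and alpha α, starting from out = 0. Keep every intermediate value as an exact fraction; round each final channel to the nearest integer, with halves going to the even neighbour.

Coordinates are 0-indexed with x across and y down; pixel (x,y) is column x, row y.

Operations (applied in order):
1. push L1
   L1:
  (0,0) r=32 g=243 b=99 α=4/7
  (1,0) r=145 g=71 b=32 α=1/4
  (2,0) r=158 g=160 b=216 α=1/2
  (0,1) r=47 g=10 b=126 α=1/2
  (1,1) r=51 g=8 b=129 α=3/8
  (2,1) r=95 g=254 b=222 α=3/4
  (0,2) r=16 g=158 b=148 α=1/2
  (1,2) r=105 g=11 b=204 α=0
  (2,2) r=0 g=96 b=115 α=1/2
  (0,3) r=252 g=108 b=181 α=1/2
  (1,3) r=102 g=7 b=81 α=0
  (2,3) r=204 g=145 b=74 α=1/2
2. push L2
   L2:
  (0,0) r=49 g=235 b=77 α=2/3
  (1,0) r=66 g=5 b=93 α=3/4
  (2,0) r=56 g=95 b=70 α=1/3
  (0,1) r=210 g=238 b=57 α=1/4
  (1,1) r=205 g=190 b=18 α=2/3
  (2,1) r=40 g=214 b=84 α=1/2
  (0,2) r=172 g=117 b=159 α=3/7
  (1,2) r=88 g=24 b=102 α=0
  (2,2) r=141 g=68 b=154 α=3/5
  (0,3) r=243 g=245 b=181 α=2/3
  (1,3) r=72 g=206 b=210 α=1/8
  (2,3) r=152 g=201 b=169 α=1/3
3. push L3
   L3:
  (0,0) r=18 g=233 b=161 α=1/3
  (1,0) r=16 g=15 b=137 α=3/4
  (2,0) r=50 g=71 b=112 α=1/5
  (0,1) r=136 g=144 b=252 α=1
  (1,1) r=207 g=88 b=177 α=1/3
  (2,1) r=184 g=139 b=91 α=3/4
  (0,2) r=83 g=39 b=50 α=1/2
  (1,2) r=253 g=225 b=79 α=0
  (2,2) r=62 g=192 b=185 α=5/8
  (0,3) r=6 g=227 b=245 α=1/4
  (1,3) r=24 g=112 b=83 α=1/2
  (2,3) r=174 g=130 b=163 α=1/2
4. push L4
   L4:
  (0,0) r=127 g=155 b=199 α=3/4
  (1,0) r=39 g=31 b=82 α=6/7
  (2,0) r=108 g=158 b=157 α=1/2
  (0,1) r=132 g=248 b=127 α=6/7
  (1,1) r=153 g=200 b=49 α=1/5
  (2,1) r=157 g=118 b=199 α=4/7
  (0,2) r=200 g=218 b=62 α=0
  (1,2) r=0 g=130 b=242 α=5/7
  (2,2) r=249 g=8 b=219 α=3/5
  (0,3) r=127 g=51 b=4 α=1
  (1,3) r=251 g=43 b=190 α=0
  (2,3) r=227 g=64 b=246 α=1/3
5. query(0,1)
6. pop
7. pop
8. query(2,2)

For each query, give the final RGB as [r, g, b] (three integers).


(0,1) stack=L1,L2,L3,L4; from [0,0,0]:
L1 α=1/2: [47/2, 5, 63]
L2 α=1/4: [561/8, 253/4, 123/2]
L3 α=1: [136, 144, 252]
L4 α=6/7: [928/7, 1632/7, 1014/7]
→ [133, 233, 145]

(2,2) stack=L1,L2; from [0,0,0]:
+L1 (α=1/2) → [0, 48, 115/2]
+L2 (α=3/5) → [423/5, 60, 577/5]
→ [85, 60, 115]


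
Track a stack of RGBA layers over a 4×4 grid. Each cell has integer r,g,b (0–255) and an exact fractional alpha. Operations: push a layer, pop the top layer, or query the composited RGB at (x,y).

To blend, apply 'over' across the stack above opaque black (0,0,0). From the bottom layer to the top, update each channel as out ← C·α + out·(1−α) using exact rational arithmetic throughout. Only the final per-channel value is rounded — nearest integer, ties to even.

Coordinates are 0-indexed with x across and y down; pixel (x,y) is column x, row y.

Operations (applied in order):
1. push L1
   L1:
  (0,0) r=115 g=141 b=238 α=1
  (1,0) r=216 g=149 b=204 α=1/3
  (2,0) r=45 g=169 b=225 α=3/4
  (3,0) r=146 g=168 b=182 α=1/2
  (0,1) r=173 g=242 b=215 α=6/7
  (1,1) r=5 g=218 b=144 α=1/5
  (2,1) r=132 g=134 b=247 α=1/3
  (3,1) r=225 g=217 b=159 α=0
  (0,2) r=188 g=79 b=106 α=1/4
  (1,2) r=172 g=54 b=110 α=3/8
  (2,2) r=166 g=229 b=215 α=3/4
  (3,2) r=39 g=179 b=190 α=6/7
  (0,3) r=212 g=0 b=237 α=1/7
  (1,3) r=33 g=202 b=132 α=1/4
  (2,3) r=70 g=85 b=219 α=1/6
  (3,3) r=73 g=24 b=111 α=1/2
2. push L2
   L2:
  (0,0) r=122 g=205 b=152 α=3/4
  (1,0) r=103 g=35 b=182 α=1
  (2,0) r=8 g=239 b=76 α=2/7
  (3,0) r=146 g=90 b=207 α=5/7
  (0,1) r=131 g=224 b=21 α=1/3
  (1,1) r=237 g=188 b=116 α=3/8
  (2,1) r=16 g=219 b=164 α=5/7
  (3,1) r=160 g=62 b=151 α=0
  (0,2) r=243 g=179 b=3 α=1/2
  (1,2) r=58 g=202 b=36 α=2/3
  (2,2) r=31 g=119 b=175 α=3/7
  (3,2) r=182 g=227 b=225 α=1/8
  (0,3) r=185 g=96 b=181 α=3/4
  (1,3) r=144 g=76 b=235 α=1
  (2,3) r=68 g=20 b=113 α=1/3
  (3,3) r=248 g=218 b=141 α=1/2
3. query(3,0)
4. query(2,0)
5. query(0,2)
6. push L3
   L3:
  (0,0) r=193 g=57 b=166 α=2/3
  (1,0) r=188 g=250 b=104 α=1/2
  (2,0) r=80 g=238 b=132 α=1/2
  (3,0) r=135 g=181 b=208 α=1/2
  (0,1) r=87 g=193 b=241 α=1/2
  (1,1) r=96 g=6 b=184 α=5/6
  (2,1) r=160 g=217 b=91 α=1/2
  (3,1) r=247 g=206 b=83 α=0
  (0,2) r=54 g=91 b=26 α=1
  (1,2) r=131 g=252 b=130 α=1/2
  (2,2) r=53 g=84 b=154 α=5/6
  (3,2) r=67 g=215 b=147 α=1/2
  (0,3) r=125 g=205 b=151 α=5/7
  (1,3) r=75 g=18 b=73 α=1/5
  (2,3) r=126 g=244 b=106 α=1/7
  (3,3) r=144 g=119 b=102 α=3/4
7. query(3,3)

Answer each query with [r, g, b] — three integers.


(3,0) stack=L1,L2; from [0,0,0]:
+L1 (α=1/2) → [73, 84, 91]
+L2 (α=5/7) → [876/7, 618/7, 1217/7]
= [125, 88, 174]

at x=2,y=0 over L1,L2:
after L1 α=3/4: [135/4, 507/4, 675/4]
after L2 α=2/7: [739/28, 4447/28, 569/4]
→ [26, 159, 142]

query (0,2) [L1,L2] — begin 0,0,0
L1 α=1/4: [47, 79/4, 53/2]
L2 α=1/2: [145, 795/8, 59/4]
rounded: [145, 99, 15]

query (3,3) [L1,L2,L3] — begin 0,0,0
after L1 α=1/2: [73/2, 12, 111/2]
after L2 α=1/2: [569/4, 115, 393/4]
after L3 α=3/4: [2297/16, 118, 1617/16]
rounded: [144, 118, 101]


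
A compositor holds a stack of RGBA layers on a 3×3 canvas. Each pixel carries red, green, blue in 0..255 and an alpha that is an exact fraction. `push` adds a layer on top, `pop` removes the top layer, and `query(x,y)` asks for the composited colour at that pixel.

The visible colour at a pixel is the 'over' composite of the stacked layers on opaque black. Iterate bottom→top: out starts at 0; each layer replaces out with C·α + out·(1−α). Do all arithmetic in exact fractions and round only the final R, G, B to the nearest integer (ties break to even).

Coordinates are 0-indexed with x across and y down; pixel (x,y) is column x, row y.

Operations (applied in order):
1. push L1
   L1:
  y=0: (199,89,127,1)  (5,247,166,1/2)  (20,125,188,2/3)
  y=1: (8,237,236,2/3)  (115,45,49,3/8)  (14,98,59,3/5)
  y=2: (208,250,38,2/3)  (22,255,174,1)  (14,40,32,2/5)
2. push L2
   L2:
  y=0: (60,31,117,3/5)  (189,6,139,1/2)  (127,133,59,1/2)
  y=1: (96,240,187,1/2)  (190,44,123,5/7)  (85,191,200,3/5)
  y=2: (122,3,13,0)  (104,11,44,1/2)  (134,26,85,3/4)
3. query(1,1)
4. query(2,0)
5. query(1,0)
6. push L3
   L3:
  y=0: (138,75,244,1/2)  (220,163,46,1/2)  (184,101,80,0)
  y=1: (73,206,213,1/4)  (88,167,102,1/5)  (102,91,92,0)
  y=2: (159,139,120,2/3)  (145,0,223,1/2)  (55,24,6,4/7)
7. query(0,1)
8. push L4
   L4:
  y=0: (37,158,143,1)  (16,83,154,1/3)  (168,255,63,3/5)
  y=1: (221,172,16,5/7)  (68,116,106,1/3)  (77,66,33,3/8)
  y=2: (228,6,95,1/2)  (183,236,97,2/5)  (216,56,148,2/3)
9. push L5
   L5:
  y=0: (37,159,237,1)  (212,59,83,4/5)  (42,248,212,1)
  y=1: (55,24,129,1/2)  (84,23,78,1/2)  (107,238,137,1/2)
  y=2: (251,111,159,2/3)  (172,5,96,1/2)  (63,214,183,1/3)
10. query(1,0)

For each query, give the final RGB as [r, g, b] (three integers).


query (1,1) [L1,L2] — begin 0,0,0
L1 α=3/8: [345/8, 135/8, 147/8]
L2 α=5/7: [4145/28, 145/4, 2607/28]
= [148, 36, 93]

query (2,0) [L1,L2] — begin 0,0,0
after L1 α=2/3: [40/3, 250/3, 376/3]
after L2 α=1/2: [421/6, 649/6, 553/6]
→ [70, 108, 92]

at x=1,y=0 over L1,L2:
L1 α=1/2: [5/2, 247/2, 83]
L2 α=1/2: [383/4, 259/4, 111]
= [96, 65, 111]

(0,1) stack=L1,L2,L3; from [0,0,0]:
after L1 α=2/3: [16/3, 158, 472/3]
after L2 α=1/2: [152/3, 199, 1033/6]
after L3 α=1/4: [225/4, 803/4, 1459/8]
rounded: [56, 201, 182]

(1,0) stack=L1,L2,L3,L4,L5; from [0,0,0]:
+L1 (α=1/2) → [5/2, 247/2, 83]
+L2 (α=1/2) → [383/4, 259/4, 111]
+L3 (α=1/2) → [1263/8, 911/8, 157/2]
+L4 (α=1/3) → [1327/12, 1243/12, 311/3]
+L5 (α=4/5) → [11503/60, 815/12, 1307/15]
= [192, 68, 87]


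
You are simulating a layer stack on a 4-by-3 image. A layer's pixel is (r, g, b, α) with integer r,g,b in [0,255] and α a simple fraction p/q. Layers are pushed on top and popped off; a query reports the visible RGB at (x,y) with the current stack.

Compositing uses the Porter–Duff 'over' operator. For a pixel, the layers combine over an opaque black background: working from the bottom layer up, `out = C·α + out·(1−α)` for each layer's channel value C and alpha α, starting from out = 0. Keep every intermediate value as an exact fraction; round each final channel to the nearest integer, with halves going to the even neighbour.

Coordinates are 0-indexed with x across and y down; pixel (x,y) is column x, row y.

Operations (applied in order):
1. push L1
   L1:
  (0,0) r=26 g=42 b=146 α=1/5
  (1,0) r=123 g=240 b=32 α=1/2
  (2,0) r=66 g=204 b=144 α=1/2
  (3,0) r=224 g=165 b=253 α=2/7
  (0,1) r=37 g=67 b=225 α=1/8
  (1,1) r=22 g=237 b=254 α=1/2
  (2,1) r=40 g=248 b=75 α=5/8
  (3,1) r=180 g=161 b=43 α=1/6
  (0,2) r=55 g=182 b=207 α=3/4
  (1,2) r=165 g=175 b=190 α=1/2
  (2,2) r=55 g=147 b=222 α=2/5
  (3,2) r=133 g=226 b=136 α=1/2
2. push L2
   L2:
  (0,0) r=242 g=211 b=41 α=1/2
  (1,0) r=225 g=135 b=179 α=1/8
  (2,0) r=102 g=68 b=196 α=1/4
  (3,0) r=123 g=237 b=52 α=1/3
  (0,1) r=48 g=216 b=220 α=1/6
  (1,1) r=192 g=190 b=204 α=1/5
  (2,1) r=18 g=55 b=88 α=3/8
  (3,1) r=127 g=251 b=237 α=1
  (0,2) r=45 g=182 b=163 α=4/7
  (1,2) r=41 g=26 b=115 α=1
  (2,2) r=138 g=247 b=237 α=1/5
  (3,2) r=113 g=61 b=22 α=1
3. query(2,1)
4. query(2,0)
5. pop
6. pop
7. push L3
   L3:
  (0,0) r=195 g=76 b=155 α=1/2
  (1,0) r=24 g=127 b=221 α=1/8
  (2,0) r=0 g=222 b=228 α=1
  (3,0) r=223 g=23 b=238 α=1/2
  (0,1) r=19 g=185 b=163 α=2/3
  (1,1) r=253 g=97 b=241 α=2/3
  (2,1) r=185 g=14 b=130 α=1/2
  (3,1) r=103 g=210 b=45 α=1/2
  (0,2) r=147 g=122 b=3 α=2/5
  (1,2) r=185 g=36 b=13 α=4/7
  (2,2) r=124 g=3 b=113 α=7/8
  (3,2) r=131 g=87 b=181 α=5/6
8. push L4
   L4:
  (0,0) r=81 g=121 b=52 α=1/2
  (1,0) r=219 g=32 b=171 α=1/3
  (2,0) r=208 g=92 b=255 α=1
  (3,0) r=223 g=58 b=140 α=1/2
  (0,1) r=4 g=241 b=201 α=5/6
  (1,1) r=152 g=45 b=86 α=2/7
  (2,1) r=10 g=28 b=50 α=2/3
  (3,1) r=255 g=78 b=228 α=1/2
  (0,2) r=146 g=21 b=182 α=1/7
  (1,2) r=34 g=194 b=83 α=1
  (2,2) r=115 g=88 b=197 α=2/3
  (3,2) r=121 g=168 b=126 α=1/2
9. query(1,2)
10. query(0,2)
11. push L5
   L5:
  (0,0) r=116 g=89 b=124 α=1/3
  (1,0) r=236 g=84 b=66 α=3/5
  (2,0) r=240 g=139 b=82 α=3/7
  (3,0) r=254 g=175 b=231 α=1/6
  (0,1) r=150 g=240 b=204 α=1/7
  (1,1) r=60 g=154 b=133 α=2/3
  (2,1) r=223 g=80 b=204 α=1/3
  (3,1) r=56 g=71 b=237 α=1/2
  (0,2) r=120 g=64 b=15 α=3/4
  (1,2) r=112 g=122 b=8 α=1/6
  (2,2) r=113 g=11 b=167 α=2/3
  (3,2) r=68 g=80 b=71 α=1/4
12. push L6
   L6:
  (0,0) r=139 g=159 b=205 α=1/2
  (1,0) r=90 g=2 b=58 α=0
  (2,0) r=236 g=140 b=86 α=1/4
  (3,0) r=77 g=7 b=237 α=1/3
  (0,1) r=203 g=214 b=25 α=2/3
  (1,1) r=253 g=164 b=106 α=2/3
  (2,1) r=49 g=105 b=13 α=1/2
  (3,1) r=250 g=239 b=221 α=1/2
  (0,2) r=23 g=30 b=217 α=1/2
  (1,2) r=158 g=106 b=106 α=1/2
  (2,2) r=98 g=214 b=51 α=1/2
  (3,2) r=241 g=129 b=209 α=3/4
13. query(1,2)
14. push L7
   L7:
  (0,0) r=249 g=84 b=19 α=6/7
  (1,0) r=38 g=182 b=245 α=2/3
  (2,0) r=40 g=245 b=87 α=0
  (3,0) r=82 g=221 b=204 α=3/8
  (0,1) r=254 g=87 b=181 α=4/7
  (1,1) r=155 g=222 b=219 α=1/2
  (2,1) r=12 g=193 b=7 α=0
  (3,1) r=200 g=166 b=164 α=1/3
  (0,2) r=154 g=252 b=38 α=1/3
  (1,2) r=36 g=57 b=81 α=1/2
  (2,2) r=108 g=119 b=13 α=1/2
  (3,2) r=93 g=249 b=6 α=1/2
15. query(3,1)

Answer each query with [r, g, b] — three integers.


(2,1) stack=L1,L2; from [0,0,0]:
L1 α=5/8: [25, 155, 375/8]
L2 α=3/8: [179/8, 235/2, 3987/64]
→ [22, 118, 62]

at x=2,y=0 over L1,L2:
+L1 (α=1/2) → [33, 102, 72]
+L2 (α=1/4) → [201/4, 187/2, 103]
rounded: [50, 94, 103]

query (1,2) [L3,L4] — begin 0,0,0
+L3 (α=4/7) → [740/7, 144/7, 52/7]
+L4 (α=1) → [34, 194, 83]
= [34, 194, 83]

(0,2) stack=L3,L4; from [0,0,0]:
+L3 (α=2/5) → [294/5, 244/5, 6/5]
+L4 (α=1/7) → [2494/35, 1569/35, 946/35]
→ [71, 45, 27]

(1,2) stack=L3,L4,L5,L6; from [0,0,0]:
L3 α=4/7: [740/7, 144/7, 52/7]
L4 α=1: [34, 194, 83]
L5 α=1/6: [47, 182, 141/2]
L6 α=1/2: [205/2, 144, 353/4]
rounded: [102, 144, 88]

query (3,1) [L3,L4,L5,L6,L7] — begin 0,0,0
after L3 α=1/2: [103/2, 105, 45/2]
after L4 α=1/2: [613/4, 183/2, 501/4]
after L5 α=1/2: [837/8, 325/4, 1449/8]
after L6 α=1/2: [2837/16, 1281/8, 3217/16]
after L7 α=1/3: [1479/8, 1945/12, 4529/24]
= [185, 162, 189]


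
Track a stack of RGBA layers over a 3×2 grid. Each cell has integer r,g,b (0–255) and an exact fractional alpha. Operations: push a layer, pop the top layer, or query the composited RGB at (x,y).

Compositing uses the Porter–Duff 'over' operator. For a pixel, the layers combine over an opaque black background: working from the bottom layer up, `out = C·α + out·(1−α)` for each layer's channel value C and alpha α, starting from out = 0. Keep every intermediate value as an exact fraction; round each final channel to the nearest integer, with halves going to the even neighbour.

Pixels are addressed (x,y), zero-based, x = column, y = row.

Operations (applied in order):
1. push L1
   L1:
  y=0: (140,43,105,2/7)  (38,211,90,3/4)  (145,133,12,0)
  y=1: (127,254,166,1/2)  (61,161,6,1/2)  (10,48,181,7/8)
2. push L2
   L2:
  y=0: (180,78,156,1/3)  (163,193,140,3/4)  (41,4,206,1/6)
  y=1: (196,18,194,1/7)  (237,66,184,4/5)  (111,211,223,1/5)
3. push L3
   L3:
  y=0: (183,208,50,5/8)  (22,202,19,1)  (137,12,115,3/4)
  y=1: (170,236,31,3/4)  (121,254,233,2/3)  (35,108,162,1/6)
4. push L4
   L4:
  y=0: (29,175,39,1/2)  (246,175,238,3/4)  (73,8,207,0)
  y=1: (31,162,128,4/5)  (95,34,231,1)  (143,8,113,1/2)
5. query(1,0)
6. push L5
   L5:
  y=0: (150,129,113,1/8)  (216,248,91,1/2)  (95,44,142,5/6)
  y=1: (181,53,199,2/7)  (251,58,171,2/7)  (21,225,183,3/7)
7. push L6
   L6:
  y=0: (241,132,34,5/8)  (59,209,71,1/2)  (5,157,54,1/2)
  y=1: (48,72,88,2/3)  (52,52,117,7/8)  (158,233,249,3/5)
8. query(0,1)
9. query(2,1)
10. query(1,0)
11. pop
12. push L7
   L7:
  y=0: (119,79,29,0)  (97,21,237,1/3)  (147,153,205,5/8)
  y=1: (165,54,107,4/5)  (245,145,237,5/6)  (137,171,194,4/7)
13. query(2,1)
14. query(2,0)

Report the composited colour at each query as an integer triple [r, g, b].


at x=1,y=0 over L1,L2,L3,L4:
+L1 (α=3/4) → [57/2, 633/4, 135/2]
+L2 (α=3/4) → [1035/8, 2949/16, 975/8]
+L3 (α=1) → [22, 202, 19]
+L4 (α=3/4) → [190, 727/4, 733/4]
rounded: [190, 182, 183]

at x=0,y=1 over L1,L2,L3,L4,L5,L6:
L1 α=1/2: [127/2, 127, 83]
L2 α=1/7: [577/7, 780/7, 692/7]
L3 α=3/4: [4147/28, 1434/7, 1343/28]
L4 α=4/5: [7619/140, 1194/7, 15679/140]
L5 α=2/7: [17755/196, 6712/49, 26823/196]
L6 α=2/3: [36571/588, 13768/147, 61319/588]
→ [62, 94, 104]

at x=2,y=1 over L1,L2,L3,L4,L5,L6:
L1 α=7/8: [35/4, 42, 1267/8]
L2 α=1/5: [146/5, 379/5, 1713/10]
L3 α=1/6: [181/6, 487/6, 679/4]
L4 α=1/2: [1039/12, 535/12, 1131/8]
L5 α=3/7: [1228/21, 2560/21, 2229/14]
L6 α=3/5: [2482/21, 19799/105, 7458/35]
→ [118, 189, 213]

(1,0) stack=L1,L2,L3,L4,L5,L6; from [0,0,0]:
+L1 (α=3/4) → [57/2, 633/4, 135/2]
+L2 (α=3/4) → [1035/8, 2949/16, 975/8]
+L3 (α=1) → [22, 202, 19]
+L4 (α=3/4) → [190, 727/4, 733/4]
+L5 (α=1/2) → [203, 1719/8, 1097/8]
+L6 (α=1/2) → [131, 3391/16, 1665/16]
= [131, 212, 104]

(2,1) stack=L1,L2,L3,L4,L5,L7; from [0,0,0]:
after L1 α=7/8: [35/4, 42, 1267/8]
after L2 α=1/5: [146/5, 379/5, 1713/10]
after L3 α=1/6: [181/6, 487/6, 679/4]
after L4 α=1/2: [1039/12, 535/12, 1131/8]
after L5 α=3/7: [1228/21, 2560/21, 2229/14]
after L7 α=4/7: [5064/49, 7348/49, 17551/98]
rounded: [103, 150, 179]

query (2,0) [L1,L2,L3,L4,L5,L7] — begin 0,0,0
L1 α=0: [0, 0, 0]
L2 α=1/6: [41/6, 2/3, 103/3]
L3 α=3/4: [2507/24, 55/6, 569/6]
L4 α=0: [2507/24, 55/6, 569/6]
L5 α=5/6: [13907/144, 1375/36, 4829/36]
L7 α=5/8: [49187/384, 10555/96, 17129/96]
rounded: [128, 110, 178]
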